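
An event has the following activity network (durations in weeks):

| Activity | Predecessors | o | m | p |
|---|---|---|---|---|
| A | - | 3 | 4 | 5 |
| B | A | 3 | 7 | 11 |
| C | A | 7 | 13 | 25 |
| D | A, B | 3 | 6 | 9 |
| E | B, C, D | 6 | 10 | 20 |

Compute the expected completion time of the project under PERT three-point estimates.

29 weeks

te_A = (3 + 4·4 + 5)/6 = 24/6 = 4
te_B = (3 + 4·7 + 11)/6 = 42/6 = 7
te_C = (7 + 4·13 + 25)/6 = 84/6 = 14
te_D = (3 + 4·6 + 9)/6 = 36/6 = 6
te_E = (6 + 4·10 + 20)/6 = 66/6 = 11

Forward pass:
ES_A = 0; EF_A = 4
ES_B = 4; EF_B = 4+7 = 11
ES_C = 4; EF_C = 4+14 = 18
ES_D = max(EF_A=4, EF_B=11) = 11; EF_D = 11+6 = 17
ES_E = max(EF_B=11, EF_C=18, EF_D=17) = 18; EF_E = 18+11 = 29
Expected project duration μ = 29 weeks. Critical path: A → C → E.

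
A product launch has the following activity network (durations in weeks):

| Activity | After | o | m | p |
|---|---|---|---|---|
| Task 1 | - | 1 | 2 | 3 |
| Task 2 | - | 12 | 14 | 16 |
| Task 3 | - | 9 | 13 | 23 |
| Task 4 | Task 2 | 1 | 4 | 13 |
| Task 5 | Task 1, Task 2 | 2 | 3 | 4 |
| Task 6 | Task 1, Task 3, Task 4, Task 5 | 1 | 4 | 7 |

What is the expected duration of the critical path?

te_Task 1 = (1 + 4·2 + 3)/6 = 12/6 = 2
te_Task 2 = (12 + 4·14 + 16)/6 = 84/6 = 14
te_Task 3 = (9 + 4·13 + 23)/6 = 84/6 = 14
te_Task 4 = (1 + 4·4 + 13)/6 = 30/6 = 5
te_Task 5 = (2 + 4·3 + 4)/6 = 18/6 = 3
te_Task 6 = (1 + 4·4 + 7)/6 = 24/6 = 4

Forward pass:
ES_Task 1 = 0; EF_Task 1 = 2
ES_Task 2 = 0; EF_Task 2 = 14
ES_Task 3 = 0; EF_Task 3 = 14
ES_Task 4 = 14; EF_Task 4 = 14+5 = 19
ES_Task 5 = max(EF_Task 1=2, EF_Task 2=14) = 14; EF_Task 5 = 14+3 = 17
ES_Task 6 = max(EF_Task 1=2, EF_Task 3=14, EF_Task 4=19, EF_Task 5=17) = 19; EF_Task 6 = 19+4 = 23
Expected project duration μ = 23 weeks. Critical path: Task 2 → Task 4 → Task 6.

23 weeks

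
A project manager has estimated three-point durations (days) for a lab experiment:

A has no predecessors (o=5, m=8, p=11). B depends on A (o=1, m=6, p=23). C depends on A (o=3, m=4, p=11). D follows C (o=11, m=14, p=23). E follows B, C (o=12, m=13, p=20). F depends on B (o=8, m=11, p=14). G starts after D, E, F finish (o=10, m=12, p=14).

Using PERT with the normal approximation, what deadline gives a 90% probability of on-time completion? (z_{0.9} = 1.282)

te_A = (5 + 4·8 + 11)/6 = 48/6 = 8; σ²_A = ((11−5)/6)² = 1.000
te_B = (1 + 4·6 + 23)/6 = 48/6 = 8; σ²_B = ((23−1)/6)² = 13.444
te_C = (3 + 4·4 + 11)/6 = 30/6 = 5; σ²_C = ((11−3)/6)² = 1.778
te_D = (11 + 4·14 + 23)/6 = 90/6 = 15; σ²_D = ((23−11)/6)² = 4.000
te_E = (12 + 4·13 + 20)/6 = 84/6 = 14; σ²_E = ((20−12)/6)² = 1.778
te_F = (8 + 4·11 + 14)/6 = 66/6 = 11; σ²_F = ((14−8)/6)² = 1.000
te_G = (10 + 4·12 + 14)/6 = 72/6 = 12; σ²_G = ((14−10)/6)² = 0.444

Forward pass:
ES_A = 0; EF_A = 8
ES_B = 8; EF_B = 8+8 = 16
ES_C = 8; EF_C = 8+5 = 13
ES_D = 13; EF_D = 13+15 = 28
ES_E = max(EF_B=16, EF_C=13) = 16; EF_E = 16+14 = 30
ES_F = 16; EF_F = 16+11 = 27
ES_G = max(EF_D=28, EF_E=30, EF_F=27) = 30; EF_G = 30+12 = 42
Expected project duration μ = 42 days. Critical path: A → B → E → G.

Variance along critical path = 1.000 + 13.444 + 1.778 + 0.444 = 16.667; σ = 4.082 days.
D = μ + z·σ = 42 + 1.282·4.082 = 47.2 days

47.2 days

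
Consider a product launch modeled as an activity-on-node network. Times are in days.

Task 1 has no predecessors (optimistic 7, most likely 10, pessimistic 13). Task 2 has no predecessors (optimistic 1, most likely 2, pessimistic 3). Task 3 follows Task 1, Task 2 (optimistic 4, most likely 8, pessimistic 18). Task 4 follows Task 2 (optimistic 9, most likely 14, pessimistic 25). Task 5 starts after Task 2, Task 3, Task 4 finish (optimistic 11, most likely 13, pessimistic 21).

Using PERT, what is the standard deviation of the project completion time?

3.04 days

te_Task 1 = (7 + 4·10 + 13)/6 = 60/6 = 10; σ²_Task 1 = ((13−7)/6)² = 1.000
te_Task 2 = (1 + 4·2 + 3)/6 = 12/6 = 2; σ²_Task 2 = ((3−1)/6)² = 0.111
te_Task 3 = (4 + 4·8 + 18)/6 = 54/6 = 9; σ²_Task 3 = ((18−4)/6)² = 5.444
te_Task 4 = (9 + 4·14 + 25)/6 = 90/6 = 15; σ²_Task 4 = ((25−9)/6)² = 7.111
te_Task 5 = (11 + 4·13 + 21)/6 = 84/6 = 14; σ²_Task 5 = ((21−11)/6)² = 2.778

Forward pass:
ES_Task 1 = 0; EF_Task 1 = 10
ES_Task 2 = 0; EF_Task 2 = 2
ES_Task 3 = max(EF_Task 1=10, EF_Task 2=2) = 10; EF_Task 3 = 10+9 = 19
ES_Task 4 = 2; EF_Task 4 = 2+15 = 17
ES_Task 5 = max(EF_Task 2=2, EF_Task 3=19, EF_Task 4=17) = 19; EF_Task 5 = 19+14 = 33
Expected project duration μ = 33 days. Critical path: Task 1 → Task 3 → Task 5.

Variance along critical path = 1.000 + 5.444 + 2.778 = 9.222
σ = √9.222 = 3.037 days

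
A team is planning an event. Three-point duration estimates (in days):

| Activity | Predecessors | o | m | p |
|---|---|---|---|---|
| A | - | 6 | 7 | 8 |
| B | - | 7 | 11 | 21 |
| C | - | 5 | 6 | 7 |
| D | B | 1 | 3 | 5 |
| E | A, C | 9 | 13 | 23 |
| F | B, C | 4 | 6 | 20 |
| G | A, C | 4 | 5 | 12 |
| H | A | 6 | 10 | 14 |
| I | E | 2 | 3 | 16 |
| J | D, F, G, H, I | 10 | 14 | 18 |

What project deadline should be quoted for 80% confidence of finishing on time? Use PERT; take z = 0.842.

te_A = (6 + 4·7 + 8)/6 = 42/6 = 7; σ²_A = ((8−6)/6)² = 0.111
te_B = (7 + 4·11 + 21)/6 = 72/6 = 12; σ²_B = ((21−7)/6)² = 5.444
te_C = (5 + 4·6 + 7)/6 = 36/6 = 6; σ²_C = ((7−5)/6)² = 0.111
te_D = (1 + 4·3 + 5)/6 = 18/6 = 3; σ²_D = ((5−1)/6)² = 0.444
te_E = (9 + 4·13 + 23)/6 = 84/6 = 14; σ²_E = ((23−9)/6)² = 5.444
te_F = (4 + 4·6 + 20)/6 = 48/6 = 8; σ²_F = ((20−4)/6)² = 7.111
te_G = (4 + 4·5 + 12)/6 = 36/6 = 6; σ²_G = ((12−4)/6)² = 1.778
te_H = (6 + 4·10 + 14)/6 = 60/6 = 10; σ²_H = ((14−6)/6)² = 1.778
te_I = (2 + 4·3 + 16)/6 = 30/6 = 5; σ²_I = ((16−2)/6)² = 5.444
te_J = (10 + 4·14 + 18)/6 = 84/6 = 14; σ²_J = ((18−10)/6)² = 1.778

Forward pass:
ES_A = 0; EF_A = 7
ES_B = 0; EF_B = 12
ES_C = 0; EF_C = 6
ES_D = 12; EF_D = 12+3 = 15
ES_E = max(EF_A=7, EF_C=6) = 7; EF_E = 7+14 = 21
ES_F = max(EF_B=12, EF_C=6) = 12; EF_F = 12+8 = 20
ES_G = max(EF_A=7, EF_C=6) = 7; EF_G = 7+6 = 13
ES_H = 7; EF_H = 7+10 = 17
ES_I = 21; EF_I = 21+5 = 26
ES_J = max(EF_D=15, EF_F=20, EF_G=13, EF_H=17, EF_I=26) = 26; EF_J = 26+14 = 40
Expected project duration μ = 40 days. Critical path: A → E → I → J.

Variance along critical path = 0.111 + 5.444 + 5.444 + 1.778 = 12.778; σ = 3.575 days.
D = μ + z·σ = 40 + 0.842·3.575 = 43.0 days

43.0 days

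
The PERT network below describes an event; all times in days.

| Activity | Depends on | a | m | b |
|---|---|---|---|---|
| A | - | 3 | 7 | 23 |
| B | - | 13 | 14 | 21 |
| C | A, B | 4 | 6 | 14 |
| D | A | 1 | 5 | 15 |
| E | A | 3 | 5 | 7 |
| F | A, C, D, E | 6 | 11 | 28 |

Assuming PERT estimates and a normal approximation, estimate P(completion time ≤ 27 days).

te_A = (3 + 4·7 + 23)/6 = 54/6 = 9; σ²_A = ((23−3)/6)² = 11.111
te_B = (13 + 4·14 + 21)/6 = 90/6 = 15; σ²_B = ((21−13)/6)² = 1.778
te_C = (4 + 4·6 + 14)/6 = 42/6 = 7; σ²_C = ((14−4)/6)² = 2.778
te_D = (1 + 4·5 + 15)/6 = 36/6 = 6; σ²_D = ((15−1)/6)² = 5.444
te_E = (3 + 4·5 + 7)/6 = 30/6 = 5; σ²_E = ((7−3)/6)² = 0.444
te_F = (6 + 4·11 + 28)/6 = 78/6 = 13; σ²_F = ((28−6)/6)² = 13.444

Forward pass:
ES_A = 0; EF_A = 9
ES_B = 0; EF_B = 15
ES_C = max(EF_A=9, EF_B=15) = 15; EF_C = 15+7 = 22
ES_D = 9; EF_D = 9+6 = 15
ES_E = 9; EF_E = 9+5 = 14
ES_F = max(EF_A=9, EF_C=22, EF_D=15, EF_E=14) = 22; EF_F = 22+13 = 35
Expected project duration μ = 35 days. Critical path: B → C → F.

Variance along critical path = 1.778 + 2.778 + 13.444 = 18.000; σ = √18.000 = 4.243 days.
Z = (27 − 35) / 4.243 = -1.886
P(T ≤ 27) = Φ(-1.886) ≈ 0.030

0.030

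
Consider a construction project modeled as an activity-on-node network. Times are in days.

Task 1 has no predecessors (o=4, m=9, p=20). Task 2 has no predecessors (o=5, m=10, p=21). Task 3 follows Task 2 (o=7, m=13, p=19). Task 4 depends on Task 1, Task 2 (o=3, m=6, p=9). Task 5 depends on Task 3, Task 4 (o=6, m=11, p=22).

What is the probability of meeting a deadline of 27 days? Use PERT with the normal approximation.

0.018

te_Task 1 = (4 + 4·9 + 20)/6 = 60/6 = 10; σ²_Task 1 = ((20−4)/6)² = 7.111
te_Task 2 = (5 + 4·10 + 21)/6 = 66/6 = 11; σ²_Task 2 = ((21−5)/6)² = 7.111
te_Task 3 = (7 + 4·13 + 19)/6 = 78/6 = 13; σ²_Task 3 = ((19−7)/6)² = 4.000
te_Task 4 = (3 + 4·6 + 9)/6 = 36/6 = 6; σ²_Task 4 = ((9−3)/6)² = 1.000
te_Task 5 = (6 + 4·11 + 22)/6 = 72/6 = 12; σ²_Task 5 = ((22−6)/6)² = 7.111

Forward pass:
ES_Task 1 = 0; EF_Task 1 = 10
ES_Task 2 = 0; EF_Task 2 = 11
ES_Task 3 = 11; EF_Task 3 = 11+13 = 24
ES_Task 4 = max(EF_Task 1=10, EF_Task 2=11) = 11; EF_Task 4 = 11+6 = 17
ES_Task 5 = max(EF_Task 3=24, EF_Task 4=17) = 24; EF_Task 5 = 24+12 = 36
Expected project duration μ = 36 days. Critical path: Task 2 → Task 3 → Task 5.

Variance along critical path = 7.111 + 4.000 + 7.111 = 18.222; σ = √18.222 = 4.269 days.
Z = (27 − 36) / 4.269 = -2.108
P(T ≤ 27) = Φ(-2.108) ≈ 0.018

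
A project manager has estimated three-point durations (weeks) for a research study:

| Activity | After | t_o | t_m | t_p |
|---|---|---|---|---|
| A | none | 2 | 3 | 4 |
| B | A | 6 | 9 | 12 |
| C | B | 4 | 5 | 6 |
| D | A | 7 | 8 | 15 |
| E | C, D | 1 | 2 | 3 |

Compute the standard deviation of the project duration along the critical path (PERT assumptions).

1.15 weeks

te_A = (2 + 4·3 + 4)/6 = 18/6 = 3; σ²_A = ((4−2)/6)² = 0.111
te_B = (6 + 4·9 + 12)/6 = 54/6 = 9; σ²_B = ((12−6)/6)² = 1.000
te_C = (4 + 4·5 + 6)/6 = 30/6 = 5; σ²_C = ((6−4)/6)² = 0.111
te_D = (7 + 4·8 + 15)/6 = 54/6 = 9; σ²_D = ((15−7)/6)² = 1.778
te_E = (1 + 4·2 + 3)/6 = 12/6 = 2; σ²_E = ((3−1)/6)² = 0.111

Forward pass:
ES_A = 0; EF_A = 3
ES_B = 3; EF_B = 3+9 = 12
ES_C = 12; EF_C = 12+5 = 17
ES_D = 3; EF_D = 3+9 = 12
ES_E = max(EF_C=17, EF_D=12) = 17; EF_E = 17+2 = 19
Expected project duration μ = 19 weeks. Critical path: A → B → C → E.

Variance along critical path = 0.111 + 1.000 + 0.111 + 0.111 = 1.333
σ = √1.333 = 1.155 weeks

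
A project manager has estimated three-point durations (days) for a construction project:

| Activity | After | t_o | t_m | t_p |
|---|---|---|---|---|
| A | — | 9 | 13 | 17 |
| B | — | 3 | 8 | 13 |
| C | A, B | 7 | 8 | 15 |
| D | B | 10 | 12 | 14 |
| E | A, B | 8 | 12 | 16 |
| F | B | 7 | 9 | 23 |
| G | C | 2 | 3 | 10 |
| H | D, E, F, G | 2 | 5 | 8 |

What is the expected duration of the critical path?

te_A = (9 + 4·13 + 17)/6 = 78/6 = 13
te_B = (3 + 4·8 + 13)/6 = 48/6 = 8
te_C = (7 + 4·8 + 15)/6 = 54/6 = 9
te_D = (10 + 4·12 + 14)/6 = 72/6 = 12
te_E = (8 + 4·12 + 16)/6 = 72/6 = 12
te_F = (7 + 4·9 + 23)/6 = 66/6 = 11
te_G = (2 + 4·3 + 10)/6 = 24/6 = 4
te_H = (2 + 4·5 + 8)/6 = 30/6 = 5

Forward pass:
ES_A = 0; EF_A = 13
ES_B = 0; EF_B = 8
ES_C = max(EF_A=13, EF_B=8) = 13; EF_C = 13+9 = 22
ES_D = 8; EF_D = 8+12 = 20
ES_E = max(EF_A=13, EF_B=8) = 13; EF_E = 13+12 = 25
ES_F = 8; EF_F = 8+11 = 19
ES_G = 22; EF_G = 22+4 = 26
ES_H = max(EF_D=20, EF_E=25, EF_F=19, EF_G=26) = 26; EF_H = 26+5 = 31
Expected project duration μ = 31 days. Critical path: A → C → G → H.

31 days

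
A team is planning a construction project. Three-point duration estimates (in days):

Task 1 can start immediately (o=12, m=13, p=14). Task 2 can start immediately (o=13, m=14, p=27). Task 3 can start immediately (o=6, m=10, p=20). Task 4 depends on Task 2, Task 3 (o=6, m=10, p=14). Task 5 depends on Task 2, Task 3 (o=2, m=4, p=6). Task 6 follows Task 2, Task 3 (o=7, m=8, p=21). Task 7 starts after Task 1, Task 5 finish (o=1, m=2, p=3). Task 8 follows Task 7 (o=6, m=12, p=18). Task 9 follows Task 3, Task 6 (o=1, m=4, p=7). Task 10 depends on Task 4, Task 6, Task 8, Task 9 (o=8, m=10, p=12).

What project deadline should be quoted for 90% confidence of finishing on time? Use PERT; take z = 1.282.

te_Task 1 = (12 + 4·13 + 14)/6 = 78/6 = 13; σ²_Task 1 = ((14−12)/6)² = 0.111
te_Task 2 = (13 + 4·14 + 27)/6 = 96/6 = 16; σ²_Task 2 = ((27−13)/6)² = 5.444
te_Task 3 = (6 + 4·10 + 20)/6 = 66/6 = 11; σ²_Task 3 = ((20−6)/6)² = 5.444
te_Task 4 = (6 + 4·10 + 14)/6 = 60/6 = 10; σ²_Task 4 = ((14−6)/6)² = 1.778
te_Task 5 = (2 + 4·4 + 6)/6 = 24/6 = 4; σ²_Task 5 = ((6−2)/6)² = 0.444
te_Task 6 = (7 + 4·8 + 21)/6 = 60/6 = 10; σ²_Task 6 = ((21−7)/6)² = 5.444
te_Task 7 = (1 + 4·2 + 3)/6 = 12/6 = 2; σ²_Task 7 = ((3−1)/6)² = 0.111
te_Task 8 = (6 + 4·12 + 18)/6 = 72/6 = 12; σ²_Task 8 = ((18−6)/6)² = 4.000
te_Task 9 = (1 + 4·4 + 7)/6 = 24/6 = 4; σ²_Task 9 = ((7−1)/6)² = 1.000
te_Task 10 = (8 + 4·10 + 12)/6 = 60/6 = 10; σ²_Task 10 = ((12−8)/6)² = 0.444

Forward pass:
ES_Task 1 = 0; EF_Task 1 = 13
ES_Task 2 = 0; EF_Task 2 = 16
ES_Task 3 = 0; EF_Task 3 = 11
ES_Task 4 = max(EF_Task 2=16, EF_Task 3=11) = 16; EF_Task 4 = 16+10 = 26
ES_Task 5 = max(EF_Task 2=16, EF_Task 3=11) = 16; EF_Task 5 = 16+4 = 20
ES_Task 6 = max(EF_Task 2=16, EF_Task 3=11) = 16; EF_Task 6 = 16+10 = 26
ES_Task 7 = max(EF_Task 1=13, EF_Task 5=20) = 20; EF_Task 7 = 20+2 = 22
ES_Task 8 = 22; EF_Task 8 = 22+12 = 34
ES_Task 9 = max(EF_Task 3=11, EF_Task 6=26) = 26; EF_Task 9 = 26+4 = 30
ES_Task 10 = max(EF_Task 4=26, EF_Task 6=26, EF_Task 8=34, EF_Task 9=30) = 34; EF_Task 10 = 34+10 = 44
Expected project duration μ = 44 days. Critical path: Task 2 → Task 5 → Task 7 → Task 8 → Task 10.

Variance along critical path = 5.444 + 0.444 + 0.111 + 4.000 + 0.444 = 10.444; σ = 3.232 days.
D = μ + z·σ = 44 + 1.282·3.232 = 48.1 days

48.1 days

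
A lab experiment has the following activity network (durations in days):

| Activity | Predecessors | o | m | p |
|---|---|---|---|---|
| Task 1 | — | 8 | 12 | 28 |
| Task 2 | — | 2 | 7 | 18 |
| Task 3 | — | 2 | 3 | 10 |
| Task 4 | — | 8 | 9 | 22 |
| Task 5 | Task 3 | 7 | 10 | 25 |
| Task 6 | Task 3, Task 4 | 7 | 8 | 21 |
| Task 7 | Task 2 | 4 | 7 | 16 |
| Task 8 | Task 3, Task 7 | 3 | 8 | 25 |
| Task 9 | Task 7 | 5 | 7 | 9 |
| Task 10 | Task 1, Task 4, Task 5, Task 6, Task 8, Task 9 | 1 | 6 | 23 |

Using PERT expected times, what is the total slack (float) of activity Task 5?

10 days

te_Task 1 = (8 + 4·12 + 28)/6 = 84/6 = 14
te_Task 2 = (2 + 4·7 + 18)/6 = 48/6 = 8
te_Task 3 = (2 + 4·3 + 10)/6 = 24/6 = 4
te_Task 4 = (8 + 4·9 + 22)/6 = 66/6 = 11
te_Task 5 = (7 + 4·10 + 25)/6 = 72/6 = 12
te_Task 6 = (7 + 4·8 + 21)/6 = 60/6 = 10
te_Task 7 = (4 + 4·7 + 16)/6 = 48/6 = 8
te_Task 8 = (3 + 4·8 + 25)/6 = 60/6 = 10
te_Task 9 = (5 + 4·7 + 9)/6 = 42/6 = 7
te_Task 10 = (1 + 4·6 + 23)/6 = 48/6 = 8

Forward pass:
ES_Task 1 = 0; EF_Task 1 = 14
ES_Task 2 = 0; EF_Task 2 = 8
ES_Task 3 = 0; EF_Task 3 = 4
ES_Task 4 = 0; EF_Task 4 = 11
ES_Task 5 = 4; EF_Task 5 = 4+12 = 16
ES_Task 6 = max(EF_Task 3=4, EF_Task 4=11) = 11; EF_Task 6 = 11+10 = 21
ES_Task 7 = 8; EF_Task 7 = 8+8 = 16
ES_Task 8 = max(EF_Task 3=4, EF_Task 7=16) = 16; EF_Task 8 = 16+10 = 26
ES_Task 9 = 16; EF_Task 9 = 16+7 = 23
ES_Task 10 = max(EF_Task 1=14, EF_Task 4=11, EF_Task 5=16, EF_Task 6=21, EF_Task 8=26, EF_Task 9=23) = 26; EF_Task 10 = 26+8 = 34
Expected project duration μ = 34 days. Critical path: Task 2 → Task 7 → Task 8 → Task 10.

Backward pass:
LF_Task 10 = 34; LS_Task 10 = 34−8 = 26
LF_Task 9 = LS_Task 10 = 26; LS_Task 9 = 26−7 = 19
LF_Task 8 = LS_Task 10 = 26; LS_Task 8 = 26−10 = 16
LF_Task 7 = min(LS_Task 8=16, LS_Task 9=19) = 16; LS_Task 7 = 16−8 = 8
LF_Task 6 = LS_Task 10 = 26; LS_Task 6 = 26−10 = 16
LF_Task 5 = LS_Task 10 = 26; LS_Task 5 = 26−12 = 14
LF_Task 4 = min(LS_Task 6=16, LS_Task 10=26) = 16; LS_Task 4 = 16−11 = 5
LF_Task 3 = min(LS_Task 5=14, LS_Task 6=16, LS_Task 8=16) = 14; LS_Task 3 = 14−4 = 10
LF_Task 2 = LS_Task 7 = 8; LS_Task 2 = 8−8 = 0
LF_Task 1 = LS_Task 10 = 26; LS_Task 1 = 26−14 = 12
Slack_Task 5 = LS_Task 5 − ES_Task 5 = 14 − 4 = 10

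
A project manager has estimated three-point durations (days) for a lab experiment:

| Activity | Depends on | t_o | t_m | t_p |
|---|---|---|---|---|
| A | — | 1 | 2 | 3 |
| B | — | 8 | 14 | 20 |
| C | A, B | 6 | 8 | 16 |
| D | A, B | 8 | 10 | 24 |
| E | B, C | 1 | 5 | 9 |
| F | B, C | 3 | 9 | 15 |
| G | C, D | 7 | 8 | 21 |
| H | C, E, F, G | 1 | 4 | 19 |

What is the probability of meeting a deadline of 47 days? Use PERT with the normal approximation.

0.839

te_A = (1 + 4·2 + 3)/6 = 12/6 = 2; σ²_A = ((3−1)/6)² = 0.111
te_B = (8 + 4·14 + 20)/6 = 84/6 = 14; σ²_B = ((20−8)/6)² = 4.000
te_C = (6 + 4·8 + 16)/6 = 54/6 = 9; σ²_C = ((16−6)/6)² = 2.778
te_D = (8 + 4·10 + 24)/6 = 72/6 = 12; σ²_D = ((24−8)/6)² = 7.111
te_E = (1 + 4·5 + 9)/6 = 30/6 = 5; σ²_E = ((9−1)/6)² = 1.778
te_F = (3 + 4·9 + 15)/6 = 54/6 = 9; σ²_F = ((15−3)/6)² = 4.000
te_G = (7 + 4·8 + 21)/6 = 60/6 = 10; σ²_G = ((21−7)/6)² = 5.444
te_H = (1 + 4·4 + 19)/6 = 36/6 = 6; σ²_H = ((19−1)/6)² = 9.000

Forward pass:
ES_A = 0; EF_A = 2
ES_B = 0; EF_B = 14
ES_C = max(EF_A=2, EF_B=14) = 14; EF_C = 14+9 = 23
ES_D = max(EF_A=2, EF_B=14) = 14; EF_D = 14+12 = 26
ES_E = max(EF_B=14, EF_C=23) = 23; EF_E = 23+5 = 28
ES_F = max(EF_B=14, EF_C=23) = 23; EF_F = 23+9 = 32
ES_G = max(EF_C=23, EF_D=26) = 26; EF_G = 26+10 = 36
ES_H = max(EF_C=23, EF_E=28, EF_F=32, EF_G=36) = 36; EF_H = 36+6 = 42
Expected project duration μ = 42 days. Critical path: B → D → G → H.

Variance along critical path = 4.000 + 7.111 + 5.444 + 9.000 = 25.556; σ = √25.556 = 5.055 days.
Z = (47 − 42) / 5.055 = 0.989
P(T ≤ 47) = Φ(0.989) ≈ 0.839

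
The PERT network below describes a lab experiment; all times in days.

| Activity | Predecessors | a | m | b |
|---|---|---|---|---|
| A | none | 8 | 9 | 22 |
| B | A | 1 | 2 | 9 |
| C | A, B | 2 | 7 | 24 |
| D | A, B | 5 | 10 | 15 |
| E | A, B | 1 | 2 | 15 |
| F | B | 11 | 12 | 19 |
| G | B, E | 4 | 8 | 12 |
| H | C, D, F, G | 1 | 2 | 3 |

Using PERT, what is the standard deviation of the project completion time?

3.02 days

te_A = (8 + 4·9 + 22)/6 = 66/6 = 11; σ²_A = ((22−8)/6)² = 5.444
te_B = (1 + 4·2 + 9)/6 = 18/6 = 3; σ²_B = ((9−1)/6)² = 1.778
te_C = (2 + 4·7 + 24)/6 = 54/6 = 9; σ²_C = ((24−2)/6)² = 13.444
te_D = (5 + 4·10 + 15)/6 = 60/6 = 10; σ²_D = ((15−5)/6)² = 2.778
te_E = (1 + 4·2 + 15)/6 = 24/6 = 4; σ²_E = ((15−1)/6)² = 5.444
te_F = (11 + 4·12 + 19)/6 = 78/6 = 13; σ²_F = ((19−11)/6)² = 1.778
te_G = (4 + 4·8 + 12)/6 = 48/6 = 8; σ²_G = ((12−4)/6)² = 1.778
te_H = (1 + 4·2 + 3)/6 = 12/6 = 2; σ²_H = ((3−1)/6)² = 0.111

Forward pass:
ES_A = 0; EF_A = 11
ES_B = 11; EF_B = 11+3 = 14
ES_C = max(EF_A=11, EF_B=14) = 14; EF_C = 14+9 = 23
ES_D = max(EF_A=11, EF_B=14) = 14; EF_D = 14+10 = 24
ES_E = max(EF_A=11, EF_B=14) = 14; EF_E = 14+4 = 18
ES_F = 14; EF_F = 14+13 = 27
ES_G = max(EF_B=14, EF_E=18) = 18; EF_G = 18+8 = 26
ES_H = max(EF_C=23, EF_D=24, EF_F=27, EF_G=26) = 27; EF_H = 27+2 = 29
Expected project duration μ = 29 days. Critical path: A → B → F → H.

Variance along critical path = 5.444 + 1.778 + 1.778 + 0.111 = 9.111
σ = √9.111 = 3.018 days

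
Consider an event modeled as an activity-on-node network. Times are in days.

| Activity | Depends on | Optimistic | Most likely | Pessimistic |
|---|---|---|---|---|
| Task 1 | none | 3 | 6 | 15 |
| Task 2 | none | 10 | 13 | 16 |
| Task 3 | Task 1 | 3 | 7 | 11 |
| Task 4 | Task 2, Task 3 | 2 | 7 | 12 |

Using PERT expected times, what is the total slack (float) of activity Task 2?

1 days

te_Task 1 = (3 + 4·6 + 15)/6 = 42/6 = 7
te_Task 2 = (10 + 4·13 + 16)/6 = 78/6 = 13
te_Task 3 = (3 + 4·7 + 11)/6 = 42/6 = 7
te_Task 4 = (2 + 4·7 + 12)/6 = 42/6 = 7

Forward pass:
ES_Task 1 = 0; EF_Task 1 = 7
ES_Task 2 = 0; EF_Task 2 = 13
ES_Task 3 = 7; EF_Task 3 = 7+7 = 14
ES_Task 4 = max(EF_Task 2=13, EF_Task 3=14) = 14; EF_Task 4 = 14+7 = 21
Expected project duration μ = 21 days. Critical path: Task 1 → Task 3 → Task 4.

Backward pass:
LF_Task 4 = 21; LS_Task 4 = 21−7 = 14
LF_Task 3 = LS_Task 4 = 14; LS_Task 3 = 14−7 = 7
LF_Task 2 = LS_Task 4 = 14; LS_Task 2 = 14−13 = 1
LF_Task 1 = LS_Task 3 = 7; LS_Task 1 = 7−7 = 0
Slack_Task 2 = LS_Task 2 − ES_Task 2 = 1 − 0 = 1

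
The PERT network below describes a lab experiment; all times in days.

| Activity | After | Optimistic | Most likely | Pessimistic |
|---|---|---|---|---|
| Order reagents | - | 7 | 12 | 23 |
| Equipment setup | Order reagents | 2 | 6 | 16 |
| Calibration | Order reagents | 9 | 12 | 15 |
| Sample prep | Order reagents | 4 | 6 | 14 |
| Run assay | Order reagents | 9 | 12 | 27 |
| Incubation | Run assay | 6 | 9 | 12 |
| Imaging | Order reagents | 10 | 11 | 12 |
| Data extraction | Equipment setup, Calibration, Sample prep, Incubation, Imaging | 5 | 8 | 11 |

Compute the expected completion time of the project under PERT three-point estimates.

te_Order reagents = (7 + 4·12 + 23)/6 = 78/6 = 13
te_Equipment setup = (2 + 4·6 + 16)/6 = 42/6 = 7
te_Calibration = (9 + 4·12 + 15)/6 = 72/6 = 12
te_Sample prep = (4 + 4·6 + 14)/6 = 42/6 = 7
te_Run assay = (9 + 4·12 + 27)/6 = 84/6 = 14
te_Incubation = (6 + 4·9 + 12)/6 = 54/6 = 9
te_Imaging = (10 + 4·11 + 12)/6 = 66/6 = 11
te_Data extraction = (5 + 4·8 + 11)/6 = 48/6 = 8

Forward pass:
ES_Order reagents = 0; EF_Order reagents = 13
ES_Equipment setup = 13; EF_Equipment setup = 13+7 = 20
ES_Calibration = 13; EF_Calibration = 13+12 = 25
ES_Sample prep = 13; EF_Sample prep = 13+7 = 20
ES_Run assay = 13; EF_Run assay = 13+14 = 27
ES_Incubation = 27; EF_Incubation = 27+9 = 36
ES_Imaging = 13; EF_Imaging = 13+11 = 24
ES_Data extraction = max(EF_Equipment setup=20, EF_Calibration=25, EF_Sample prep=20, EF_Incubation=36, EF_Imaging=24) = 36; EF_Data extraction = 36+8 = 44
Expected project duration μ = 44 days. Critical path: Order reagents → Run assay → Incubation → Data extraction.

44 days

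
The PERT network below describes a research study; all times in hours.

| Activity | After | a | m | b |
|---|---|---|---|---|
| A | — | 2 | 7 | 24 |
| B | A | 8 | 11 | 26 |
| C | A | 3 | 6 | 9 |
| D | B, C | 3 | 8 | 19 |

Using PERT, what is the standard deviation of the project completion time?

te_A = (2 + 4·7 + 24)/6 = 54/6 = 9; σ²_A = ((24−2)/6)² = 13.444
te_B = (8 + 4·11 + 26)/6 = 78/6 = 13; σ²_B = ((26−8)/6)² = 9.000
te_C = (3 + 4·6 + 9)/6 = 36/6 = 6; σ²_C = ((9−3)/6)² = 1.000
te_D = (3 + 4·8 + 19)/6 = 54/6 = 9; σ²_D = ((19−3)/6)² = 7.111

Forward pass:
ES_A = 0; EF_A = 9
ES_B = 9; EF_B = 9+13 = 22
ES_C = 9; EF_C = 9+6 = 15
ES_D = max(EF_B=22, EF_C=15) = 22; EF_D = 22+9 = 31
Expected project duration μ = 31 hours. Critical path: A → B → D.

Variance along critical path = 13.444 + 9.000 + 7.111 = 29.556
σ = √29.556 = 5.437 hours

5.44 hours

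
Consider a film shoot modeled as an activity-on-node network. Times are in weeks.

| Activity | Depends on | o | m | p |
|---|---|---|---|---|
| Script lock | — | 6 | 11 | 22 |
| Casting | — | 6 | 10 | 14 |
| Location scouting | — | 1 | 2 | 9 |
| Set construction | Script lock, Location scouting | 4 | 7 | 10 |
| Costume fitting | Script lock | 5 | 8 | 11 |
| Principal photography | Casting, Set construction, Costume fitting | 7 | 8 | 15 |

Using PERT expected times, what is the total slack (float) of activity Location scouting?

10 weeks

te_Script lock = (6 + 4·11 + 22)/6 = 72/6 = 12
te_Casting = (6 + 4·10 + 14)/6 = 60/6 = 10
te_Location scouting = (1 + 4·2 + 9)/6 = 18/6 = 3
te_Set construction = (4 + 4·7 + 10)/6 = 42/6 = 7
te_Costume fitting = (5 + 4·8 + 11)/6 = 48/6 = 8
te_Principal photography = (7 + 4·8 + 15)/6 = 54/6 = 9

Forward pass:
ES_Script lock = 0; EF_Script lock = 12
ES_Casting = 0; EF_Casting = 10
ES_Location scouting = 0; EF_Location scouting = 3
ES_Set construction = max(EF_Script lock=12, EF_Location scouting=3) = 12; EF_Set construction = 12+7 = 19
ES_Costume fitting = 12; EF_Costume fitting = 12+8 = 20
ES_Principal photography = max(EF_Casting=10, EF_Set construction=19, EF_Costume fitting=20) = 20; EF_Principal photography = 20+9 = 29
Expected project duration μ = 29 weeks. Critical path: Script lock → Costume fitting → Principal photography.

Backward pass:
LF_Principal photography = 29; LS_Principal photography = 29−9 = 20
LF_Costume fitting = LS_Principal photography = 20; LS_Costume fitting = 20−8 = 12
LF_Set construction = LS_Principal photography = 20; LS_Set construction = 20−7 = 13
LF_Location scouting = LS_Set construction = 13; LS_Location scouting = 13−3 = 10
LF_Casting = LS_Principal photography = 20; LS_Casting = 20−10 = 10
LF_Script lock = min(LS_Set construction=13, LS_Costume fitting=12) = 12; LS_Script lock = 12−12 = 0
Slack_Location scouting = LS_Location scouting − ES_Location scouting = 10 − 0 = 10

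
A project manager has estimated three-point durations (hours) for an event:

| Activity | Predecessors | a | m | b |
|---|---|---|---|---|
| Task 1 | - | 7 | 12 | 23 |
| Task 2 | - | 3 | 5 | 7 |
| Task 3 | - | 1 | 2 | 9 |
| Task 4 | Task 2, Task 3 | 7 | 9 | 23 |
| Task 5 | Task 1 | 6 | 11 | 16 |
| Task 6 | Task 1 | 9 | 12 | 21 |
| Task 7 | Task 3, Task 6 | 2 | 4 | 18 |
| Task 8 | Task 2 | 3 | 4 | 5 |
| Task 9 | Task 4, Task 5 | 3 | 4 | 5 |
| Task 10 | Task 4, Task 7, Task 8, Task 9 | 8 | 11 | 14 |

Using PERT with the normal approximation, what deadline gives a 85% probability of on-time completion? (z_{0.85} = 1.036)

te_Task 1 = (7 + 4·12 + 23)/6 = 78/6 = 13; σ²_Task 1 = ((23−7)/6)² = 7.111
te_Task 2 = (3 + 4·5 + 7)/6 = 30/6 = 5; σ²_Task 2 = ((7−3)/6)² = 0.444
te_Task 3 = (1 + 4·2 + 9)/6 = 18/6 = 3; σ²_Task 3 = ((9−1)/6)² = 1.778
te_Task 4 = (7 + 4·9 + 23)/6 = 66/6 = 11; σ²_Task 4 = ((23−7)/6)² = 7.111
te_Task 5 = (6 + 4·11 + 16)/6 = 66/6 = 11; σ²_Task 5 = ((16−6)/6)² = 2.778
te_Task 6 = (9 + 4·12 + 21)/6 = 78/6 = 13; σ²_Task 6 = ((21−9)/6)² = 4.000
te_Task 7 = (2 + 4·4 + 18)/6 = 36/6 = 6; σ²_Task 7 = ((18−2)/6)² = 7.111
te_Task 8 = (3 + 4·4 + 5)/6 = 24/6 = 4; σ²_Task 8 = ((5−3)/6)² = 0.111
te_Task 9 = (3 + 4·4 + 5)/6 = 24/6 = 4; σ²_Task 9 = ((5−3)/6)² = 0.111
te_Task 10 = (8 + 4·11 + 14)/6 = 66/6 = 11; σ²_Task 10 = ((14−8)/6)² = 1.000

Forward pass:
ES_Task 1 = 0; EF_Task 1 = 13
ES_Task 2 = 0; EF_Task 2 = 5
ES_Task 3 = 0; EF_Task 3 = 3
ES_Task 4 = max(EF_Task 2=5, EF_Task 3=3) = 5; EF_Task 4 = 5+11 = 16
ES_Task 5 = 13; EF_Task 5 = 13+11 = 24
ES_Task 6 = 13; EF_Task 6 = 13+13 = 26
ES_Task 7 = max(EF_Task 3=3, EF_Task 6=26) = 26; EF_Task 7 = 26+6 = 32
ES_Task 8 = 5; EF_Task 8 = 5+4 = 9
ES_Task 9 = max(EF_Task 4=16, EF_Task 5=24) = 24; EF_Task 9 = 24+4 = 28
ES_Task 10 = max(EF_Task 4=16, EF_Task 7=32, EF_Task 8=9, EF_Task 9=28) = 32; EF_Task 10 = 32+11 = 43
Expected project duration μ = 43 hours. Critical path: Task 1 → Task 6 → Task 7 → Task 10.

Variance along critical path = 7.111 + 4.000 + 7.111 + 1.000 = 19.222; σ = 4.384 hours.
D = μ + z·σ = 43 + 1.036·4.384 = 47.5 hours

47.5 hours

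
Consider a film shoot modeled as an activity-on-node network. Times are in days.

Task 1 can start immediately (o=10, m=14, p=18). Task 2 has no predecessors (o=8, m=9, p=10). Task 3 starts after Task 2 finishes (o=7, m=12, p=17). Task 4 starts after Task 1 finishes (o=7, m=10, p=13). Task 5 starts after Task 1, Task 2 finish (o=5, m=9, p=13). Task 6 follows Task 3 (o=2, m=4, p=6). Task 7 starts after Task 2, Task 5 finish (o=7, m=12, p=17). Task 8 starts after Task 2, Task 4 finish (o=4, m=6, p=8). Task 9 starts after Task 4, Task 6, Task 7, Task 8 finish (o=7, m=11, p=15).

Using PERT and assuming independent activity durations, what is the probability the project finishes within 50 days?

te_Task 1 = (10 + 4·14 + 18)/6 = 84/6 = 14; σ²_Task 1 = ((18−10)/6)² = 1.778
te_Task 2 = (8 + 4·9 + 10)/6 = 54/6 = 9; σ²_Task 2 = ((10−8)/6)² = 0.111
te_Task 3 = (7 + 4·12 + 17)/6 = 72/6 = 12; σ²_Task 3 = ((17−7)/6)² = 2.778
te_Task 4 = (7 + 4·10 + 13)/6 = 60/6 = 10; σ²_Task 4 = ((13−7)/6)² = 1.000
te_Task 5 = (5 + 4·9 + 13)/6 = 54/6 = 9; σ²_Task 5 = ((13−5)/6)² = 1.778
te_Task 6 = (2 + 4·4 + 6)/6 = 24/6 = 4; σ²_Task 6 = ((6−2)/6)² = 0.444
te_Task 7 = (7 + 4·12 + 17)/6 = 72/6 = 12; σ²_Task 7 = ((17−7)/6)² = 2.778
te_Task 8 = (4 + 4·6 + 8)/6 = 36/6 = 6; σ²_Task 8 = ((8−4)/6)² = 0.444
te_Task 9 = (7 + 4·11 + 15)/6 = 66/6 = 11; σ²_Task 9 = ((15−7)/6)² = 1.778

Forward pass:
ES_Task 1 = 0; EF_Task 1 = 14
ES_Task 2 = 0; EF_Task 2 = 9
ES_Task 3 = 9; EF_Task 3 = 9+12 = 21
ES_Task 4 = 14; EF_Task 4 = 14+10 = 24
ES_Task 5 = max(EF_Task 1=14, EF_Task 2=9) = 14; EF_Task 5 = 14+9 = 23
ES_Task 6 = 21; EF_Task 6 = 21+4 = 25
ES_Task 7 = max(EF_Task 2=9, EF_Task 5=23) = 23; EF_Task 7 = 23+12 = 35
ES_Task 8 = max(EF_Task 2=9, EF_Task 4=24) = 24; EF_Task 8 = 24+6 = 30
ES_Task 9 = max(EF_Task 4=24, EF_Task 6=25, EF_Task 7=35, EF_Task 8=30) = 35; EF_Task 9 = 35+11 = 46
Expected project duration μ = 46 days. Critical path: Task 1 → Task 5 → Task 7 → Task 9.

Variance along critical path = 1.778 + 1.778 + 2.778 + 1.778 = 8.111; σ = √8.111 = 2.848 days.
Z = (50 − 46) / 2.848 = 1.404
P(T ≤ 50) = Φ(1.404) ≈ 0.920

0.920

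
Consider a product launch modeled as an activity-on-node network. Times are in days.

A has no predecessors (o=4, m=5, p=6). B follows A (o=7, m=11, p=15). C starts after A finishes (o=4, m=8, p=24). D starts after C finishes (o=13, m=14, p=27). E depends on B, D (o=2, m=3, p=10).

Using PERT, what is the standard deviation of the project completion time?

te_A = (4 + 4·5 + 6)/6 = 30/6 = 5; σ²_A = ((6−4)/6)² = 0.111
te_B = (7 + 4·11 + 15)/6 = 66/6 = 11; σ²_B = ((15−7)/6)² = 1.778
te_C = (4 + 4·8 + 24)/6 = 60/6 = 10; σ²_C = ((24−4)/6)² = 11.111
te_D = (13 + 4·14 + 27)/6 = 96/6 = 16; σ²_D = ((27−13)/6)² = 5.444
te_E = (2 + 4·3 + 10)/6 = 24/6 = 4; σ²_E = ((10−2)/6)² = 1.778

Forward pass:
ES_A = 0; EF_A = 5
ES_B = 5; EF_B = 5+11 = 16
ES_C = 5; EF_C = 5+10 = 15
ES_D = 15; EF_D = 15+16 = 31
ES_E = max(EF_B=16, EF_D=31) = 31; EF_E = 31+4 = 35
Expected project duration μ = 35 days. Critical path: A → C → D → E.

Variance along critical path = 0.111 + 11.111 + 5.444 + 1.778 = 18.444
σ = √18.444 = 4.295 days

4.29 days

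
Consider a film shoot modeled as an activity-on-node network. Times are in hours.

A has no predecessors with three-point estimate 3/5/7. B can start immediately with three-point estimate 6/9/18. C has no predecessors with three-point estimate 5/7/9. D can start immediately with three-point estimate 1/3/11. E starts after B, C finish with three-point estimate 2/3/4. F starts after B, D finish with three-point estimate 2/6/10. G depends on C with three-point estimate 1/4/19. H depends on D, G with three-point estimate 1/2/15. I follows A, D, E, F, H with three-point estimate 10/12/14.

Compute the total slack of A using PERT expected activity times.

te_A = (3 + 4·5 + 7)/6 = 30/6 = 5
te_B = (6 + 4·9 + 18)/6 = 60/6 = 10
te_C = (5 + 4·7 + 9)/6 = 42/6 = 7
te_D = (1 + 4·3 + 11)/6 = 24/6 = 4
te_E = (2 + 4·3 + 4)/6 = 18/6 = 3
te_F = (2 + 4·6 + 10)/6 = 36/6 = 6
te_G = (1 + 4·4 + 19)/6 = 36/6 = 6
te_H = (1 + 4·2 + 15)/6 = 24/6 = 4
te_I = (10 + 4·12 + 14)/6 = 72/6 = 12

Forward pass:
ES_A = 0; EF_A = 5
ES_B = 0; EF_B = 10
ES_C = 0; EF_C = 7
ES_D = 0; EF_D = 4
ES_E = max(EF_B=10, EF_C=7) = 10; EF_E = 10+3 = 13
ES_F = max(EF_B=10, EF_D=4) = 10; EF_F = 10+6 = 16
ES_G = 7; EF_G = 7+6 = 13
ES_H = max(EF_D=4, EF_G=13) = 13; EF_H = 13+4 = 17
ES_I = max(EF_A=5, EF_D=4, EF_E=13, EF_F=16, EF_H=17) = 17; EF_I = 17+12 = 29
Expected project duration μ = 29 hours. Critical path: C → G → H → I.

Backward pass:
LF_I = 29; LS_I = 29−12 = 17
LF_H = LS_I = 17; LS_H = 17−4 = 13
LF_G = LS_H = 13; LS_G = 13−6 = 7
LF_F = LS_I = 17; LS_F = 17−6 = 11
LF_E = LS_I = 17; LS_E = 17−3 = 14
LF_D = min(LS_F=11, LS_H=13, LS_I=17) = 11; LS_D = 11−4 = 7
LF_C = min(LS_E=14, LS_G=7) = 7; LS_C = 7−7 = 0
LF_B = min(LS_E=14, LS_F=11) = 11; LS_B = 11−10 = 1
LF_A = LS_I = 17; LS_A = 17−5 = 12
Slack_A = LS_A − ES_A = 12 − 0 = 12

12 hours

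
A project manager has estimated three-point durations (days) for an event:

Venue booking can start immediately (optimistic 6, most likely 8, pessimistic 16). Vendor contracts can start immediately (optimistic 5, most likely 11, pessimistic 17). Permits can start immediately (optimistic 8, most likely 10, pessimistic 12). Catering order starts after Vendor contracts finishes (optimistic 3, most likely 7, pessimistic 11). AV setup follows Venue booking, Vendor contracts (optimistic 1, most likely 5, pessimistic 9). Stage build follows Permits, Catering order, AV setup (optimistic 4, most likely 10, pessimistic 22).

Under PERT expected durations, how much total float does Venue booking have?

te_Venue booking = (6 + 4·8 + 16)/6 = 54/6 = 9
te_Vendor contracts = (5 + 4·11 + 17)/6 = 66/6 = 11
te_Permits = (8 + 4·10 + 12)/6 = 60/6 = 10
te_Catering order = (3 + 4·7 + 11)/6 = 42/6 = 7
te_AV setup = (1 + 4·5 + 9)/6 = 30/6 = 5
te_Stage build = (4 + 4·10 + 22)/6 = 66/6 = 11

Forward pass:
ES_Venue booking = 0; EF_Venue booking = 9
ES_Vendor contracts = 0; EF_Vendor contracts = 11
ES_Permits = 0; EF_Permits = 10
ES_Catering order = 11; EF_Catering order = 11+7 = 18
ES_AV setup = max(EF_Venue booking=9, EF_Vendor contracts=11) = 11; EF_AV setup = 11+5 = 16
ES_Stage build = max(EF_Permits=10, EF_Catering order=18, EF_AV setup=16) = 18; EF_Stage build = 18+11 = 29
Expected project duration μ = 29 days. Critical path: Vendor contracts → Catering order → Stage build.

Backward pass:
LF_Stage build = 29; LS_Stage build = 29−11 = 18
LF_AV setup = LS_Stage build = 18; LS_AV setup = 18−5 = 13
LF_Catering order = LS_Stage build = 18; LS_Catering order = 18−7 = 11
LF_Permits = LS_Stage build = 18; LS_Permits = 18−10 = 8
LF_Vendor contracts = min(LS_Catering order=11, LS_AV setup=13) = 11; LS_Vendor contracts = 11−11 = 0
LF_Venue booking = LS_AV setup = 13; LS_Venue booking = 13−9 = 4
Slack_Venue booking = LS_Venue booking − ES_Venue booking = 4 − 0 = 4

4 days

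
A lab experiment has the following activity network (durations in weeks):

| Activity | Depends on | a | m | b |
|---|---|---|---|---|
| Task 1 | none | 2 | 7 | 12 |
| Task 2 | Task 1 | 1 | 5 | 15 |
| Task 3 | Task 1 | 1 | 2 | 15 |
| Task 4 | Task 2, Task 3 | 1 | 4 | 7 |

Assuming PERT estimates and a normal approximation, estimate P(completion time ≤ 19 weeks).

te_Task 1 = (2 + 4·7 + 12)/6 = 42/6 = 7; σ²_Task 1 = ((12−2)/6)² = 2.778
te_Task 2 = (1 + 4·5 + 15)/6 = 36/6 = 6; σ²_Task 2 = ((15−1)/6)² = 5.444
te_Task 3 = (1 + 4·2 + 15)/6 = 24/6 = 4; σ²_Task 3 = ((15−1)/6)² = 5.444
te_Task 4 = (1 + 4·4 + 7)/6 = 24/6 = 4; σ²_Task 4 = ((7−1)/6)² = 1.000

Forward pass:
ES_Task 1 = 0; EF_Task 1 = 7
ES_Task 2 = 7; EF_Task 2 = 7+6 = 13
ES_Task 3 = 7; EF_Task 3 = 7+4 = 11
ES_Task 4 = max(EF_Task 2=13, EF_Task 3=11) = 13; EF_Task 4 = 13+4 = 17
Expected project duration μ = 17 weeks. Critical path: Task 1 → Task 2 → Task 4.

Variance along critical path = 2.778 + 5.444 + 1.000 = 9.222; σ = √9.222 = 3.037 weeks.
Z = (19 − 17) / 3.037 = 0.659
P(T ≤ 19) = Φ(0.659) ≈ 0.745

0.745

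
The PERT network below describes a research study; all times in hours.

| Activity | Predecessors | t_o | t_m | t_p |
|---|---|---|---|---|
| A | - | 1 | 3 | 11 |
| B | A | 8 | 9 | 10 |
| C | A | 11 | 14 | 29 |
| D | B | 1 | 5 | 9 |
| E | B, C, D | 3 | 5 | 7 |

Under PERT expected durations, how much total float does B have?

te_A = (1 + 4·3 + 11)/6 = 24/6 = 4
te_B = (8 + 4·9 + 10)/6 = 54/6 = 9
te_C = (11 + 4·14 + 29)/6 = 96/6 = 16
te_D = (1 + 4·5 + 9)/6 = 30/6 = 5
te_E = (3 + 4·5 + 7)/6 = 30/6 = 5

Forward pass:
ES_A = 0; EF_A = 4
ES_B = 4; EF_B = 4+9 = 13
ES_C = 4; EF_C = 4+16 = 20
ES_D = 13; EF_D = 13+5 = 18
ES_E = max(EF_B=13, EF_C=20, EF_D=18) = 20; EF_E = 20+5 = 25
Expected project duration μ = 25 hours. Critical path: A → C → E.

Backward pass:
LF_E = 25; LS_E = 25−5 = 20
LF_D = LS_E = 20; LS_D = 20−5 = 15
LF_C = LS_E = 20; LS_C = 20−16 = 4
LF_B = min(LS_D=15, LS_E=20) = 15; LS_B = 15−9 = 6
LF_A = min(LS_B=6, LS_C=4) = 4; LS_A = 4−4 = 0
Slack_B = LS_B − ES_B = 6 − 4 = 2

2 hours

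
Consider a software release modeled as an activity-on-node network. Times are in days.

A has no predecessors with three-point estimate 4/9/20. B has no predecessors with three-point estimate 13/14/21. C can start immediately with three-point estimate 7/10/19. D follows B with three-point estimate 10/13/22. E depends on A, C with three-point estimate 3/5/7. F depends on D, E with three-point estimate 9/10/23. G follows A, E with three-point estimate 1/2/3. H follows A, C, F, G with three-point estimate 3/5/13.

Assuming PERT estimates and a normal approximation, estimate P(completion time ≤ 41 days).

0.054

te_A = (4 + 4·9 + 20)/6 = 60/6 = 10; σ²_A = ((20−4)/6)² = 7.111
te_B = (13 + 4·14 + 21)/6 = 90/6 = 15; σ²_B = ((21−13)/6)² = 1.778
te_C = (7 + 4·10 + 19)/6 = 66/6 = 11; σ²_C = ((19−7)/6)² = 4.000
te_D = (10 + 4·13 + 22)/6 = 84/6 = 14; σ²_D = ((22−10)/6)² = 4.000
te_E = (3 + 4·5 + 7)/6 = 30/6 = 5; σ²_E = ((7−3)/6)² = 0.444
te_F = (9 + 4·10 + 23)/6 = 72/6 = 12; σ²_F = ((23−9)/6)² = 5.444
te_G = (1 + 4·2 + 3)/6 = 12/6 = 2; σ²_G = ((3−1)/6)² = 0.111
te_H = (3 + 4·5 + 13)/6 = 36/6 = 6; σ²_H = ((13−3)/6)² = 2.778

Forward pass:
ES_A = 0; EF_A = 10
ES_B = 0; EF_B = 15
ES_C = 0; EF_C = 11
ES_D = 15; EF_D = 15+14 = 29
ES_E = max(EF_A=10, EF_C=11) = 11; EF_E = 11+5 = 16
ES_F = max(EF_D=29, EF_E=16) = 29; EF_F = 29+12 = 41
ES_G = max(EF_A=10, EF_E=16) = 16; EF_G = 16+2 = 18
ES_H = max(EF_A=10, EF_C=11, EF_F=41, EF_G=18) = 41; EF_H = 41+6 = 47
Expected project duration μ = 47 days. Critical path: B → D → F → H.

Variance along critical path = 1.778 + 4.000 + 5.444 + 2.778 = 14.000; σ = √14.000 = 3.742 days.
Z = (41 − 47) / 3.742 = -1.604
P(T ≤ 41) = Φ(-1.604) ≈ 0.054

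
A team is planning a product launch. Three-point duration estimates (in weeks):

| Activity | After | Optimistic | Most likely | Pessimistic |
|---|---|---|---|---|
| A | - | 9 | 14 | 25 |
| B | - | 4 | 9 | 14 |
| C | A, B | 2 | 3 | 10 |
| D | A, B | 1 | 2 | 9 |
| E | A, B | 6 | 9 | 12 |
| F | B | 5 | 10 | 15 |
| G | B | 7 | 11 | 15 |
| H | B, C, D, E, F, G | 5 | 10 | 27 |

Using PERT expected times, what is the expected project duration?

36 weeks

te_A = (9 + 4·14 + 25)/6 = 90/6 = 15
te_B = (4 + 4·9 + 14)/6 = 54/6 = 9
te_C = (2 + 4·3 + 10)/6 = 24/6 = 4
te_D = (1 + 4·2 + 9)/6 = 18/6 = 3
te_E = (6 + 4·9 + 12)/6 = 54/6 = 9
te_F = (5 + 4·10 + 15)/6 = 60/6 = 10
te_G = (7 + 4·11 + 15)/6 = 66/6 = 11
te_H = (5 + 4·10 + 27)/6 = 72/6 = 12

Forward pass:
ES_A = 0; EF_A = 15
ES_B = 0; EF_B = 9
ES_C = max(EF_A=15, EF_B=9) = 15; EF_C = 15+4 = 19
ES_D = max(EF_A=15, EF_B=9) = 15; EF_D = 15+3 = 18
ES_E = max(EF_A=15, EF_B=9) = 15; EF_E = 15+9 = 24
ES_F = 9; EF_F = 9+10 = 19
ES_G = 9; EF_G = 9+11 = 20
ES_H = max(EF_B=9, EF_C=19, EF_D=18, EF_E=24, EF_F=19, EF_G=20) = 24; EF_H = 24+12 = 36
Expected project duration μ = 36 weeks. Critical path: A → E → H.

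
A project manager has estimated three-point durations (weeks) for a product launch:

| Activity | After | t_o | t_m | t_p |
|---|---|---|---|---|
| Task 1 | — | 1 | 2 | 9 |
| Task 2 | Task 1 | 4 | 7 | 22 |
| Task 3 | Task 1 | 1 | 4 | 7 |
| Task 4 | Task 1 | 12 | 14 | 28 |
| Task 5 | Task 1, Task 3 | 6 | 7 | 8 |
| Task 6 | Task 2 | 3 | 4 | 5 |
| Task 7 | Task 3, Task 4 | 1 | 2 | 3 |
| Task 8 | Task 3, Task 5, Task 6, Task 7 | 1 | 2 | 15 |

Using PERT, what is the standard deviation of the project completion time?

te_Task 1 = (1 + 4·2 + 9)/6 = 18/6 = 3; σ²_Task 1 = ((9−1)/6)² = 1.778
te_Task 2 = (4 + 4·7 + 22)/6 = 54/6 = 9; σ²_Task 2 = ((22−4)/6)² = 9.000
te_Task 3 = (1 + 4·4 + 7)/6 = 24/6 = 4; σ²_Task 3 = ((7−1)/6)² = 1.000
te_Task 4 = (12 + 4·14 + 28)/6 = 96/6 = 16; σ²_Task 4 = ((28−12)/6)² = 7.111
te_Task 5 = (6 + 4·7 + 8)/6 = 42/6 = 7; σ²_Task 5 = ((8−6)/6)² = 0.111
te_Task 6 = (3 + 4·4 + 5)/6 = 24/6 = 4; σ²_Task 6 = ((5−3)/6)² = 0.111
te_Task 7 = (1 + 4·2 + 3)/6 = 12/6 = 2; σ²_Task 7 = ((3−1)/6)² = 0.111
te_Task 8 = (1 + 4·2 + 15)/6 = 24/6 = 4; σ²_Task 8 = ((15−1)/6)² = 5.444

Forward pass:
ES_Task 1 = 0; EF_Task 1 = 3
ES_Task 2 = 3; EF_Task 2 = 3+9 = 12
ES_Task 3 = 3; EF_Task 3 = 3+4 = 7
ES_Task 4 = 3; EF_Task 4 = 3+16 = 19
ES_Task 5 = max(EF_Task 1=3, EF_Task 3=7) = 7; EF_Task 5 = 7+7 = 14
ES_Task 6 = 12; EF_Task 6 = 12+4 = 16
ES_Task 7 = max(EF_Task 3=7, EF_Task 4=19) = 19; EF_Task 7 = 19+2 = 21
ES_Task 8 = max(EF_Task 3=7, EF_Task 5=14, EF_Task 6=16, EF_Task 7=21) = 21; EF_Task 8 = 21+4 = 25
Expected project duration μ = 25 weeks. Critical path: Task 1 → Task 4 → Task 7 → Task 8.

Variance along critical path = 1.778 + 7.111 + 0.111 + 5.444 = 14.444
σ = √14.444 = 3.801 weeks

3.80 weeks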